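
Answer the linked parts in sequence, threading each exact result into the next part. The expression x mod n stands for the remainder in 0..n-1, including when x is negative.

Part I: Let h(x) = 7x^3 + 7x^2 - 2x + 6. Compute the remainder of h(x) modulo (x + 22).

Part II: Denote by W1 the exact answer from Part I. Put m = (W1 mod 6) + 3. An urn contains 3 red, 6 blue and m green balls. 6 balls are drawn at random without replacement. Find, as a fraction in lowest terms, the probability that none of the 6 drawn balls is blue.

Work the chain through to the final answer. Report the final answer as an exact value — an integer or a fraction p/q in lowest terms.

Part I: remainder = value at the root: 7*(-22)^3 + 7*(-22)^2 - 2*(-22)^1 + 6 = (-74536) + (3388) + (44) + (6) = -71098; answer -71098
Part II: W1 = -71098; m = 5; total draws C(14,6) = 3003; favorable C(8,6) = 28; P = 4/429; answer 4/429

4/429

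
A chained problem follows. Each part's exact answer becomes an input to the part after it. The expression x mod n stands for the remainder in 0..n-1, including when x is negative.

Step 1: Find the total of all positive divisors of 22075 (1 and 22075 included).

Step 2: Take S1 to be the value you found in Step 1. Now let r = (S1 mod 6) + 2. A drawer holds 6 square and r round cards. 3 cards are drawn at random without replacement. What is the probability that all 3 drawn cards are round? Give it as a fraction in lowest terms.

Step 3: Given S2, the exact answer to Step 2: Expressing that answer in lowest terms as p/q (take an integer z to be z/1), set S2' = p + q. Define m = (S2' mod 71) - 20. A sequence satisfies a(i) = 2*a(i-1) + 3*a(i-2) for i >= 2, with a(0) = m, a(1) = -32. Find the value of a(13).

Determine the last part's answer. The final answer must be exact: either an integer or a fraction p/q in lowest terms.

-8370212

Step 1: 22075 = 5^2 * 883; sigma = (1 + 5 + 25) * (1 + 883) = 31 * 884 = 27404; answer 27404
Step 2: S1 = 27404; r = 4; total draws C(10,3) = 120; favorable C(4,3) = 4; P = 1/30; answer 1/30
Step 3: S2 = 1/30; threaded value p + q = 31; m = 11; a(2) = 2*(-32) + 3*(11) = -31; iterating: a(2)=-31, a(3)=-158, a(4)=-409, a(5)=-1292, a(6)=-3811, a(7)=-11498, a(8)=-34429, a(9)=-103352, a(10)=-309991, a(11)=-930038, a(12)=-2790049, a(13)=-8370212; answer -8370212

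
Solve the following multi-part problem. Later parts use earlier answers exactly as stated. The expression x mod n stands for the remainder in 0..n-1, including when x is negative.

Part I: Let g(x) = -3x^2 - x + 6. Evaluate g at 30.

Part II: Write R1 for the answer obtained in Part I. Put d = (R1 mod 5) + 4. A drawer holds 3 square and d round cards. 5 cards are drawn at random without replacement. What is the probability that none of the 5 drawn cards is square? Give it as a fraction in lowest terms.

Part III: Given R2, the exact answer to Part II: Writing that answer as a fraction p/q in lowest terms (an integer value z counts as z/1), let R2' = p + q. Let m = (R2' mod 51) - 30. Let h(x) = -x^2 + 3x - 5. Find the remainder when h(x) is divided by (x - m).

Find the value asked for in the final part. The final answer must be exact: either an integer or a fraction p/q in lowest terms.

-653

Part I: -3*(30)^2 - 1*(30)^1 + 6 = (-2700) + (-30) + (6) = -2724; answer -2724
Part II: R1 = -2724; d = 5; total draws C(8,5) = 56; favorable C(5,5) = 1; P = 1/56; answer 1/56
Part III: R2 = 1/56; threaded value p + q = 57; m = -24; remainder = value at the root: -1*(-24)^2 + 3*(-24)^1 - 5 = (-576) + (-72) + (-5) = -653; answer -653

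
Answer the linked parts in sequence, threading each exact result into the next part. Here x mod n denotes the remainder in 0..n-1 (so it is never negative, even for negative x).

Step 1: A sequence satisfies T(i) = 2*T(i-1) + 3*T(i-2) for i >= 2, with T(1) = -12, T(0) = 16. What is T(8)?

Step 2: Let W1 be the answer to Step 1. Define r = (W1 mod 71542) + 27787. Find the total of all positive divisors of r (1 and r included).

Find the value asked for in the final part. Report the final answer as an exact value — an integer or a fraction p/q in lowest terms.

Step 1: T(2) = 2*(-12) + 3*(16) = 24; iterating: T(2)=24, T(3)=12, T(4)=96, T(5)=228, T(6)=744, T(7)=2172, T(8)=6576; answer 6576
Step 2: W1 = 6576; r = 34363; 34363 = 7 * 4909; sigma = (1 + 7) * (1 + 4909) = 8 * 4910 = 39280; answer 39280

39280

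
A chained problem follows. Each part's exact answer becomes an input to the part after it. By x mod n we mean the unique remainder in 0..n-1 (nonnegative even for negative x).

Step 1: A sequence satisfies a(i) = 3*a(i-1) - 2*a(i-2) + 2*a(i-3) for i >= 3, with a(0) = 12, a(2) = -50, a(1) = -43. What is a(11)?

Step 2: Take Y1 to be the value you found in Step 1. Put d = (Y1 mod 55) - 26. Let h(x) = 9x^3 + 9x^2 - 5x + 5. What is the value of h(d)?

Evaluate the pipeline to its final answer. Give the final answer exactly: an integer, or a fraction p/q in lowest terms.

Step 1: a(3) = 3*(-50) - 2*(-43) + 2*(12) = -40; iterating: a(3)=-40, a(4)=-106, a(5)=-338, a(6)=-882, a(7)=-2182, a(8)=-5458, a(9)=-13774, a(10)=-34770, a(11)=-87678; answer -87678
Step 2: Y1 = -87678; d = 21; 9*(21)^3 + 9*(21)^2 - 5*(21)^1 + 5 = (83349) + (3969) + (-105) + (5) = 87218; answer 87218

87218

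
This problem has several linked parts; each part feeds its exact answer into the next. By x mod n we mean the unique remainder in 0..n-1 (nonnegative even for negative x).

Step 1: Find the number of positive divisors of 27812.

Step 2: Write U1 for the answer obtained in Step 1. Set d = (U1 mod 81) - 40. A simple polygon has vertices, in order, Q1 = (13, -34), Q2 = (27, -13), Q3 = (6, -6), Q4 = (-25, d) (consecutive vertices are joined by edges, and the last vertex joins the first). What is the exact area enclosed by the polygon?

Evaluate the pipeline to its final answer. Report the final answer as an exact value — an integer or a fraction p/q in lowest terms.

Step 1: 27812 = 2^2 * 17 * 409; number of divisors = (2+1) * (1+1) * (1+1) = 12; answer 12
Step 2: U1 = 12; d = -28; cross terms: (13*-13 - 27*-34)=749, (27*-6 - 6*-13)=-84, (6*-28 - -25*-6)=-318, (-25*-34 - 13*-28)=1214; twice the area = |1561| = 1561; area = 1561/2; answer 1561/2

1561/2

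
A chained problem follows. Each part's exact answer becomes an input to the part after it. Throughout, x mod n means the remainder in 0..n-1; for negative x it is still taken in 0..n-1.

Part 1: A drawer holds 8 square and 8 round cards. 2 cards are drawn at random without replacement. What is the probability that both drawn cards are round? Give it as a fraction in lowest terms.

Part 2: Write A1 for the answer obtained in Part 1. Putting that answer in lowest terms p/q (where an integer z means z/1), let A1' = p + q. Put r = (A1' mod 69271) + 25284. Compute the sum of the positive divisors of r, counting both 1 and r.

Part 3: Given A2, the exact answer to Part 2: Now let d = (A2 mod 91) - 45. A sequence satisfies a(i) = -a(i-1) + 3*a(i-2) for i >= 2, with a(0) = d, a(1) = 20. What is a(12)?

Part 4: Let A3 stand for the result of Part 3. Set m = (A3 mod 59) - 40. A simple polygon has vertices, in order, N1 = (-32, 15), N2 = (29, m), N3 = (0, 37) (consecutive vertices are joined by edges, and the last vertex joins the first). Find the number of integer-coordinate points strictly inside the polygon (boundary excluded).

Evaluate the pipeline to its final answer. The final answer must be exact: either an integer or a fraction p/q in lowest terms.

Part 1: total draws C(16,2) = 120; favorable C(8,2) = 28; P = 7/30; answer 7/30
Part 2: A1 = 7/30; threaded value p + q = 37; r = 25321; 25321 is prime, so its only divisors are 1 and 25321; sigma = 1 + 25321 = 25322; answer 25322
Part 3: A2 = 25322; d = -21; a(2) = -1*(20) + 3*(-21) = -83; iterating: a(2)=-83, a(3)=143, a(4)=-392, a(5)=821, a(6)=-1997, a(7)=4460, a(8)=-10451, a(9)=23831, a(10)=-55184, a(11)=126677, a(12)=-292229; answer -292229
Part 4: A3 = -292229; m = 17; cross terms: (-32*17 - 29*15)=-979, (29*37 - 0*17)=1073, (0*15 - -32*37)=1184; twice the area = |1278| = 1278; area = 639; boundary points = 1 + 1 + 2 = 4; strictly interior points = area - boundary/2 + 1 = 638; answer 638

638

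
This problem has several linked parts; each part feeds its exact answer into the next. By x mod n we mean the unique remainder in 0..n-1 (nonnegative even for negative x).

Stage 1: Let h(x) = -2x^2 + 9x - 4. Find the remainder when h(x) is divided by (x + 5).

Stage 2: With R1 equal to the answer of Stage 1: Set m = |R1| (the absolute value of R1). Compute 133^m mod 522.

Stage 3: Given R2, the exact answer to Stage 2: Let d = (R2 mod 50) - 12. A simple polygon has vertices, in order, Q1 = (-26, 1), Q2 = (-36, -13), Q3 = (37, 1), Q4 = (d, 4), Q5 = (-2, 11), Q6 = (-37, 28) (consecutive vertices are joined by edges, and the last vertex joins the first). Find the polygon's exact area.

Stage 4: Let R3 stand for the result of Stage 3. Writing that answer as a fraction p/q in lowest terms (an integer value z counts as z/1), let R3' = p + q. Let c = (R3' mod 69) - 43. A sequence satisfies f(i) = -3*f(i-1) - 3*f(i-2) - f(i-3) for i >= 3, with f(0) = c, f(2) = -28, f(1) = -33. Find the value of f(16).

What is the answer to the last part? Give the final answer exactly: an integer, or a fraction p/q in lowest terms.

Stage 1: remainder = value at the root: -2*(-5)^2 + 9*(-5)^1 - 4 = (-50) + (-45) + (-4) = -99; answer -99
Stage 2: R1 = -99; m = 99; squarings mod 522: 133^1=133, 133^2=463, 133^4=349, 133^8=175, 133^16=349, 133^32=175, 133^64=349; 133^99 = 133^1 * 133^2 * 133^32 * 133^64 = 505 (mod 522); answer 505
Stage 3: R2 = 505; d = -7; cross terms: (-26*-13 - -36*1)=374, (-36*1 - 37*-13)=445, (37*4 - -7*1)=155, (-7*11 - -2*4)=-69, (-2*28 - -37*11)=351, (-37*1 - -26*28)=691; twice the area = |1947| = 1947; area = 1947/2; answer 1947/2
Stage 4: R3 = 1947/2; threaded value p + q = 1949; c = -26; f(3) = -3*(-28) - 3*(-33) - 1*(-26) = 209; iterating: f(3)=209, f(4)=-510, f(5)=931, f(6)=-1472, f(7)=2133, f(8)=-2914, f(9)=3815, f(10)=-4836, f(11)=5977, f(12)=-7238, f(13)=8619, f(14)=-10120, f(15)=11741, f(16)=-13482; answer -13482

-13482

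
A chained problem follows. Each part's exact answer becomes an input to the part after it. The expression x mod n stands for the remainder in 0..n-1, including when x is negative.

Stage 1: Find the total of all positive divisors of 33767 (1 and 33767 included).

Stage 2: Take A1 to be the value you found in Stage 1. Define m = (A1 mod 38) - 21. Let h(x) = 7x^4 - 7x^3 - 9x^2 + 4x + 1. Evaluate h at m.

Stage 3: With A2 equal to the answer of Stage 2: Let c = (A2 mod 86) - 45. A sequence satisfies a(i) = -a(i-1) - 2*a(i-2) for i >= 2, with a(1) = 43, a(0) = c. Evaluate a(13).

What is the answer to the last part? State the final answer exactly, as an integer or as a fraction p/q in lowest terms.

Stage 1: 33767 is prime, so its only divisors are 1 and 33767; sigma = 1 + 33767 = 33768; answer 33768
Stage 2: A1 = 33768; m = 3; 7*(3)^4 - 7*(3)^3 - 9*(3)^2 + 4*(3)^1 + 1 = (567) + (-189) + (-81) + (12) + (1) = 310; answer 310
Stage 3: A2 = 310; c = 7; a(2) = -1*(43) - 2*(7) = -57; iterating: a(2)=-57, a(3)=-29, a(4)=143, a(5)=-85, a(6)=-201, a(7)=371, a(8)=31, a(9)=-773, a(10)=711, a(11)=835, a(12)=-2257, a(13)=587; answer 587

587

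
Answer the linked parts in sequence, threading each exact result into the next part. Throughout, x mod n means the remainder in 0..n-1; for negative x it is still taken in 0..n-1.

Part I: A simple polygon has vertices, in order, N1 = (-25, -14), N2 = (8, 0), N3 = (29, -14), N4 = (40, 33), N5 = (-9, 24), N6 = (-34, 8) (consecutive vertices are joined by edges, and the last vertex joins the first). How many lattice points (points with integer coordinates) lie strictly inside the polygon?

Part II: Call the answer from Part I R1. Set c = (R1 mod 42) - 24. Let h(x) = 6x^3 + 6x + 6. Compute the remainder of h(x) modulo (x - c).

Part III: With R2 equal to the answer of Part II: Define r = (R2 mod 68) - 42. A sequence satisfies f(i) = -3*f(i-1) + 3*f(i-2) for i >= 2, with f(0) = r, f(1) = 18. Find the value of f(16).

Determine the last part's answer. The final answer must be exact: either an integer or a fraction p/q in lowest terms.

Part I: cross terms: (-25*0 - 8*-14)=112, (8*-14 - 29*0)=-112, (29*33 - 40*-14)=1517, (40*24 - -9*33)=1257, (-9*8 - -34*24)=744, (-34*-14 - -25*8)=676; twice the area = |4194| = 4194; area = 2097; boundary points = 1 + 7 + 1 + 1 + 1 + 1 = 12; strictly interior points = area - boundary/2 + 1 = 2092; answer 2092
Part II: R1 = 2092; c = 10; remainder = value at the root: 6*(10)^3 + 6*(10)^1 + 6 = (6000) + (60) + (6) = 6066; answer 6066
Part III: R2 = 6066; r = -28; f(2) = -3*(18) + 3*(-28) = -138; iterating: f(2)=-138, f(3)=468, f(4)=-1818, f(5)=6858, f(6)=-26028, f(7)=98658, f(8)=-374058, f(9)=1418148, f(10)=-5376618, f(11)=20384298, f(12)=-77282748, f(13)=293001138, f(14)=-1110851658, f(15)=4211558388, f(16)=-15967230138; answer -15967230138

-15967230138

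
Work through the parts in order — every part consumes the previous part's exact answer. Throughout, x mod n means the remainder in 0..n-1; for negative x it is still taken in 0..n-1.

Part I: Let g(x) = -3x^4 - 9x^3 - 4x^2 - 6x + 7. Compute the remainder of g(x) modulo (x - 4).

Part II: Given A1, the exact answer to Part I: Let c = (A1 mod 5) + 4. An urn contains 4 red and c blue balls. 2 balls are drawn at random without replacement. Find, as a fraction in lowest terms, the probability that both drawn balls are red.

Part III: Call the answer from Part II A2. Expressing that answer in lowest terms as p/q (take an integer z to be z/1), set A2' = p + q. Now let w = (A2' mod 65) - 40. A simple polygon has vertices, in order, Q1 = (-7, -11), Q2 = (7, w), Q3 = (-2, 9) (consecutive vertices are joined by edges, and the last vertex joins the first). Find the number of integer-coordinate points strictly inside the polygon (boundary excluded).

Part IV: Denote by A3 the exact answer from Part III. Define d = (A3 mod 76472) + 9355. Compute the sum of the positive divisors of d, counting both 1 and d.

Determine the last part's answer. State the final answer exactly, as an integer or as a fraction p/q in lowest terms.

21567

Part I: remainder = value at the root: -3*(4)^4 - 9*(4)^3 - 4*(4)^2 - 6*(4)^1 + 7 = (-768) + (-576) + (-64) + (-24) + (7) = -1425; answer -1425
Part II: A1 = -1425; c = 4; total draws C(8,2) = 28; favorable C(4,2) = 6; P = 3/14; answer 3/14
Part III: A2 = 3/14; threaded value p + q = 17; w = -23; cross terms: (-7*-23 - 7*-11)=238, (7*9 - -2*-23)=17, (-2*-11 - -7*9)=85; twice the area = |340| = 340; area = 170; boundary points = 2 + 1 + 5 = 8; strictly interior points = area - boundary/2 + 1 = 167; answer 167
Part IV: A3 = 167; d = 9522; 9522 = 2 * 3^2 * 23^2; sigma = (1 + 2) * (1 + 3 + 9) * (1 + 23 + 529) = 3 * 13 * 553 = 21567; answer 21567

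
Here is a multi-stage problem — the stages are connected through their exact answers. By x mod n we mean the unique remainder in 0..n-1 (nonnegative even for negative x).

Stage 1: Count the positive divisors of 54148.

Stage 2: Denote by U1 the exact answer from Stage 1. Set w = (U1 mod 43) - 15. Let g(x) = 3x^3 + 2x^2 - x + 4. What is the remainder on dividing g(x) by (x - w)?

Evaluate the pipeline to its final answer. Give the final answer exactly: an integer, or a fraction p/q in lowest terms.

-2012

Stage 1: 54148 = 2^2 * 13537; number of divisors = (2+1) * (1+1) = 6; answer 6
Stage 2: U1 = 6; w = -9; remainder = value at the root: 3*(-9)^3 + 2*(-9)^2 - 1*(-9)^1 + 4 = (-2187) + (162) + (9) + (4) = -2012; answer -2012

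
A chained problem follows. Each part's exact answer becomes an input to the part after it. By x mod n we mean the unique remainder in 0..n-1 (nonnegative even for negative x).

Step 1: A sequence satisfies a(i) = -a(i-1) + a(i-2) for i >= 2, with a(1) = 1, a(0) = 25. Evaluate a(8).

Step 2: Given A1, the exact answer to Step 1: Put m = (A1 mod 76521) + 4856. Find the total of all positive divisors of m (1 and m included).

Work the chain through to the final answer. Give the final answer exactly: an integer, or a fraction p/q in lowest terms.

Step 1: a(2) = -1*(1) + 1*(25) = 24; iterating: a(2)=24, a(3)=-23, a(4)=47, a(5)=-70, a(6)=117, a(7)=-187, a(8)=304; answer 304
Step 2: A1 = 304; m = 5160; 5160 = 2^3 * 3 * 5 * 43; sigma = (1 + 2 + 4 + 8) * (1 + 3) * (1 + 5) * (1 + 43) = 15 * 4 * 6 * 44 = 15840; answer 15840

15840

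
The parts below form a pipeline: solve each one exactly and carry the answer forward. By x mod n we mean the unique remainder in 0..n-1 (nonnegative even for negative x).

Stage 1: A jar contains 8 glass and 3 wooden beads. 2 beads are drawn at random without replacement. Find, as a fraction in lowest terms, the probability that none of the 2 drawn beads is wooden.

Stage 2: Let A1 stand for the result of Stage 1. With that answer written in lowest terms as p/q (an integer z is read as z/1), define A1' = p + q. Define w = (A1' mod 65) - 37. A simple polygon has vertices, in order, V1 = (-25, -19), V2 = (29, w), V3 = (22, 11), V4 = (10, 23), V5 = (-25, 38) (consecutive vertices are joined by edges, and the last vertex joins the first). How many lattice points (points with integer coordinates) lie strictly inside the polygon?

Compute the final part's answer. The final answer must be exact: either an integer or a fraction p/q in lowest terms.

2206

Stage 1: total draws C(11,2) = 55; favorable C(8,2) = 28; P = 28/55; answer 28/55
Stage 2: A1 = 28/55; threaded value p + q = 83; w = -19; cross terms: (-25*-19 - 29*-19)=1026, (29*11 - 22*-19)=737, (22*23 - 10*11)=396, (10*38 - -25*23)=955, (-25*-19 - -25*38)=1425; twice the area = |4539| = 4539; area = 4539/2; boundary points = 54 + 1 + 12 + 5 + 57 = 129; strictly interior points = area - boundary/2 + 1 = 2206; answer 2206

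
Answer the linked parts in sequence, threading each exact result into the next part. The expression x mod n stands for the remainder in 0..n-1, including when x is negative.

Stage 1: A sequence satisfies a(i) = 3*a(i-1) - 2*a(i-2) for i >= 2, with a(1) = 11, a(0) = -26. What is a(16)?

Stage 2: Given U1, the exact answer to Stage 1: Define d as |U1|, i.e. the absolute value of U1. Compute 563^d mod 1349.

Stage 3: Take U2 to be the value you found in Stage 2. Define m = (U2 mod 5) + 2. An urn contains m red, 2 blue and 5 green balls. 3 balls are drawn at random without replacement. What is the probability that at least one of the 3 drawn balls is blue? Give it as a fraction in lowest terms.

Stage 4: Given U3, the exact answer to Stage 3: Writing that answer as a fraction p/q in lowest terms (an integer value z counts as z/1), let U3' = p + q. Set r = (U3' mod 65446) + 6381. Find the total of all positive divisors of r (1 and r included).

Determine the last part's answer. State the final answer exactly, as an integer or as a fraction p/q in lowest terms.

Stage 1: a(2) = 3*(11) - 2*(-26) = 85; iterating: a(2)=85, a(3)=233, a(4)=529, a(5)=1121, a(6)=2305, a(7)=4673, a(8)=9409, a(9)=18881, a(10)=37825, a(11)=75713, a(12)=151489, a(13)=303041, a(14)=606145, a(15)=1212353, a(16)=2424769; answer 2424769
Stage 2: U1 = 2424769; d = 2424769; squarings mod 1349: 563^1=563, 563^2=1303, 563^4=767, 563^8=125, 563^16=786, 563^32=1303, 563^64=767, 563^128=125, 563^256=786, 563^512=1303, 563^1024=767, 563^2048=125, 563^4096=786, 563^8192=1303, 563^16384=767, 563^32768=125, 563^65536=786, 563^131072=1303, 563^262144=767, 563^524288=125, 563^1048576=786, 563^2097152=1303; 563^2424769 = 563^1 * 563^64 * 563^128 * 563^256 * 563^512 * 563^1024 * 563^2048 * 563^4096 * 563^8192 * 563^16384 * 563^32768 * 563^262144 * 563^2097152 = 582 (mod 1349); answer 582
Stage 3: U2 = 582; m = 4; total draws C(11,3) = 165; complement C(9,3) = 84; favorable 165 - 84 = 81; P = 27/55; answer 27/55
Stage 4: U3 = 27/55; threaded value p + q = 82; r = 6463; 6463 = 23 * 281; sigma = (1 + 23) * (1 + 281) = 24 * 282 = 6768; answer 6768

6768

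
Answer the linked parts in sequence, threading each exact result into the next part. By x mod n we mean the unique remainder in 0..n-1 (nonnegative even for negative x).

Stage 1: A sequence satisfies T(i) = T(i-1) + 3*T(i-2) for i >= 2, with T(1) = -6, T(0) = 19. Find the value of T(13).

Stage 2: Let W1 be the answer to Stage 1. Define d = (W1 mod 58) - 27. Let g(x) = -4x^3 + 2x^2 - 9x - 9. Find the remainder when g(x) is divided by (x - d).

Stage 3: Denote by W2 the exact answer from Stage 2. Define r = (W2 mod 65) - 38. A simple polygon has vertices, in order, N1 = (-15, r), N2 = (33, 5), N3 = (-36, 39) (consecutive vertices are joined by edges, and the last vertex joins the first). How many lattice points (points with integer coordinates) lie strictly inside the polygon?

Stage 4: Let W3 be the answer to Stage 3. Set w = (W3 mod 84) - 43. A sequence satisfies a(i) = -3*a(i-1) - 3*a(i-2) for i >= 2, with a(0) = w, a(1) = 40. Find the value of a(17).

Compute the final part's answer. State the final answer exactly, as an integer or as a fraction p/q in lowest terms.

911979

Stage 1: T(2) = 1*(-6) + 3*(19) = 51; iterating: T(2)=51, T(3)=33, T(4)=186, T(5)=285, T(6)=843, T(7)=1698, T(8)=4227, T(9)=9321, T(10)=22002, T(11)=49965, T(12)=115971, T(13)=265866; answer 265866
Stage 2: W1 = 265866; d = 25; remainder = value at the root: -4*(25)^3 + 2*(25)^2 - 9*(25)^1 - 9 = (-62500) + (1250) + (-225) + (-9) = -61484; answer -61484
Stage 3: W2 = -61484; r = -32; cross terms: (-15*5 - 33*-32)=981, (33*39 - -36*5)=1467, (-36*-32 - -15*39)=1737; twice the area = |4185| = 4185; area = 4185/2; boundary points = 1 + 1 + 1 = 3; strictly interior points = area - boundary/2 + 1 = 2092; answer 2092
Stage 4: W3 = 2092; w = 33; a(2) = -3*(40) - 3*(33) = -219; iterating: a(2)=-219, a(3)=537, a(4)=-954, a(5)=1251, a(6)=-891, a(7)=-1080, a(8)=5913, a(9)=-14499, a(10)=25758, a(11)=-33777, a(12)=24057, a(13)=29160, a(14)=-159651, a(15)=391473, a(16)=-695466, a(17)=911979; answer 911979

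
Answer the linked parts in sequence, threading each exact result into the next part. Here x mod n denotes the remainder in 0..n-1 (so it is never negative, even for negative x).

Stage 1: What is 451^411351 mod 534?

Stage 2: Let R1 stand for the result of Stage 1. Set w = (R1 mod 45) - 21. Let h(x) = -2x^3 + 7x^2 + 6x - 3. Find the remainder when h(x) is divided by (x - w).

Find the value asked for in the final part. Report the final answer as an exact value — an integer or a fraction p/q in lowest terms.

392

Stage 1: squarings mod 534: 451^1=451, 451^2=481, 451^4=139, 451^8=97, 451^16=331, 451^32=91, 451^64=271, 451^128=283, 451^256=523, 451^512=121, 451^1024=223, 451^2048=67, 451^4096=217, 451^8192=97, 451^16384=331, 451^32768=91, 451^65536=271, 451^131072=283, 451^262144=523; 451^411351 = 451^1 * 451^2 * 451^4 * 451^16 * 451^64 * 451^128 * 451^512 * 451^1024 * 451^16384 * 451^131072 * 451^262144 = 151 (mod 534); answer 151
Stage 2: R1 = 151; w = -5; remainder = value at the root: -2*(-5)^3 + 7*(-5)^2 + 6*(-5)^1 - 3 = (250) + (175) + (-30) + (-3) = 392; answer 392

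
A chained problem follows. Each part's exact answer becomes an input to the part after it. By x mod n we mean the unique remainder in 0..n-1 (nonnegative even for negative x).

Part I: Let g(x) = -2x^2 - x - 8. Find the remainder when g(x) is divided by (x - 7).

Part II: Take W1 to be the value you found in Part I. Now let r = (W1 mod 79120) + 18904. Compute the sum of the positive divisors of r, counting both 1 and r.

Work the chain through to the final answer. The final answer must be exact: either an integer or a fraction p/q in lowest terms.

Part I: remainder = value at the root: -2*(7)^2 - 1*(7)^1 - 8 = (-98) + (-7) + (-8) = -113; answer -113
Part II: W1 = -113; r = 97911; 97911 = 3^2 * 11 * 23 * 43; sigma = (1 + 3 + 9) * (1 + 11) * (1 + 23) * (1 + 43) = 13 * 12 * 24 * 44 = 164736; answer 164736

164736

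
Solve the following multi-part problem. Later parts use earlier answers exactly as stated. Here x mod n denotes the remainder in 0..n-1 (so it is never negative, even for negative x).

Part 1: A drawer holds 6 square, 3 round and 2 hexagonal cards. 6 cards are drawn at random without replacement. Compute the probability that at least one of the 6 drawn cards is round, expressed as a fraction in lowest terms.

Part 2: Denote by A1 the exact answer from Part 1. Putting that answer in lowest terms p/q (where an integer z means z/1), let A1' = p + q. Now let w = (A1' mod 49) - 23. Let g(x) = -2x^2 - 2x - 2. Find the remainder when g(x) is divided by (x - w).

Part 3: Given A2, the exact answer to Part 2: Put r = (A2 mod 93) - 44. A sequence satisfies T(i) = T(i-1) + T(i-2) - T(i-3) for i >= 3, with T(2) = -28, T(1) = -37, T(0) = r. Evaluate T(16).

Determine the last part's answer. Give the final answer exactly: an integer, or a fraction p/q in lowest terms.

-420

Part 1: total draws C(11,6) = 462; complement C(8,6) = 28; favorable 462 - 28 = 434; P = 31/33; answer 31/33
Part 2: A1 = 31/33; threaded value p + q = 64; w = -8; remainder = value at the root: -2*(-8)^2 - 2*(-8)^1 - 2 = (-128) + (16) + (-2) = -114; answer -114
Part 3: A2 = -114; r = 28; T(3) = 1*(-28) + 1*(-37) - 1*(28) = -93; iterating: T(3)=-93, T(4)=-84, T(5)=-149, T(6)=-140, T(7)=-205, T(8)=-196, T(9)=-261, T(10)=-252, T(11)=-317, T(12)=-308, T(13)=-373, T(14)=-364, T(15)=-429, T(16)=-420; answer -420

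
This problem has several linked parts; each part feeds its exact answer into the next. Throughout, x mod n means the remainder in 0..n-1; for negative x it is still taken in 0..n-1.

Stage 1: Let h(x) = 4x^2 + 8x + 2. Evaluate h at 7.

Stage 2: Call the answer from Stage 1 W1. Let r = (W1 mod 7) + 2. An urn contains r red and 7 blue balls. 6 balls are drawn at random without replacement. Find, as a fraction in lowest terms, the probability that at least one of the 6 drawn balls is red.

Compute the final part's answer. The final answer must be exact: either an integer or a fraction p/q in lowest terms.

Stage 1: 4*(7)^2 + 8*(7)^1 + 2 = (196) + (56) + (2) = 254; answer 254
Stage 2: W1 = 254; r = 4; total draws C(11,6) = 462; complement C(7,6) = 7; favorable 462 - 7 = 455; P = 65/66; answer 65/66

65/66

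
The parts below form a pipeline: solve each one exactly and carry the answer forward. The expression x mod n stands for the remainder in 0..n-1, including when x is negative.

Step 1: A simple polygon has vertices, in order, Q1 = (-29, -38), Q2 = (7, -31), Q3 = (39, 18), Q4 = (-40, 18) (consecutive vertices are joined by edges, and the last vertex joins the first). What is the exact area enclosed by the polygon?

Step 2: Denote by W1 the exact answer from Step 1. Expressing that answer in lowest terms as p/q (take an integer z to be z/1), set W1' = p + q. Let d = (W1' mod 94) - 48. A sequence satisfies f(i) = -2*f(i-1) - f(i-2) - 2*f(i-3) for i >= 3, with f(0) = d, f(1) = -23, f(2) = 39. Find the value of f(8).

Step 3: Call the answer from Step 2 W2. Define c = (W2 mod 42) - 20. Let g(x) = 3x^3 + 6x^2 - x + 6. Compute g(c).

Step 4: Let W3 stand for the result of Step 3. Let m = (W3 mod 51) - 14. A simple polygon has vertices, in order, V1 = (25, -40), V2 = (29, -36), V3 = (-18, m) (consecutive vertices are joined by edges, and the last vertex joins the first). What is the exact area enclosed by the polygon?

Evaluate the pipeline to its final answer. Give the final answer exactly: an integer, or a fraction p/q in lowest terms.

220

Step 1: cross terms: (-29*-31 - 7*-38)=1165, (7*18 - 39*-31)=1335, (39*18 - -40*18)=1422, (-40*-38 - -29*18)=2042; twice the area = |5964| = 5964; area = 2982; answer 2982
Step 2: W1 = 2982; threaded value p + q = 2983; d = 21; f(3) = -2*(39) - 1*(-23) - 2*(21) = -97; iterating: f(3)=-97, f(4)=201, f(5)=-383, f(6)=759, f(7)=-1537, f(8)=3081; answer 3081
Step 3: W2 = 3081; c = -5; 3*(-5)^3 + 6*(-5)^2 - 1*(-5)^1 + 6 = (-375) + (150) + (5) + (6) = -214; answer -214
Step 4: W3 = -214; m = 27; cross terms: (25*-36 - 29*-40)=260, (29*27 - -18*-36)=135, (-18*-40 - 25*27)=45; twice the area = |440| = 440; area = 220; answer 220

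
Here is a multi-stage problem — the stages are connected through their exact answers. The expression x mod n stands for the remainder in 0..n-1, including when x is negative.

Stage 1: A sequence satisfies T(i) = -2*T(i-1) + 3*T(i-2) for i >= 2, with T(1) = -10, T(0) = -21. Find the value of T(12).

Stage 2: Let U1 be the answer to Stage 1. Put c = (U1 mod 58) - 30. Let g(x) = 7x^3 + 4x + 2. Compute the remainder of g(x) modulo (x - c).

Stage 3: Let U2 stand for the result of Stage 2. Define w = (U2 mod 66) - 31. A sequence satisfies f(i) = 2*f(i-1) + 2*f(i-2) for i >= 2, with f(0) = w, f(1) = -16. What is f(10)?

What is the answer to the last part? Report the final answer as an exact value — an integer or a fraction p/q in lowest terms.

Stage 1: T(2) = -2*(-10) + 3*(-21) = -43; iterating: T(2)=-43, T(3)=56, T(4)=-241, T(5)=650, T(6)=-2023, T(7)=5996, T(8)=-18061, T(9)=54110, T(10)=-162403, T(11)=487136, T(12)=-1461481; answer -1461481
Stage 2: U1 = -1461481; c = -27; remainder = value at the root: 7*(-27)^3 + 4*(-27)^1 + 2 = (-137781) + (-108) + (2) = -137887; answer -137887
Stage 3: U2 = -137887; w = 22; f(2) = 2*(-16) + 2*(22) = 12; iterating: f(2)=12, f(3)=-8, f(4)=8, f(5)=0, f(6)=16, f(7)=32, f(8)=96, f(9)=256, f(10)=704; answer 704

704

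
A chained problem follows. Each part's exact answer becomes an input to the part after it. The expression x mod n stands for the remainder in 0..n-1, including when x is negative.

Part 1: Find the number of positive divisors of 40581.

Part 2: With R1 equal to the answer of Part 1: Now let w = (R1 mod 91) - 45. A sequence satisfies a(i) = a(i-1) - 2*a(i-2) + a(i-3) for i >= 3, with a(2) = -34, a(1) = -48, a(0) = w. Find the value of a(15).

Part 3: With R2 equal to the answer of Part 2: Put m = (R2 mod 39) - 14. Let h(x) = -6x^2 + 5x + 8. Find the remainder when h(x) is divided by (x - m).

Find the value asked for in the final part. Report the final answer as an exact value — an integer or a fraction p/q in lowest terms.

Part 1: 40581 = 3^5 * 167; number of divisors = (5+1) * (1+1) = 12; answer 12
Part 2: R1 = 12; w = -33; a(3) = 1*(-34) - 2*(-48) + 1*(-33) = 29; iterating: a(3)=29, a(4)=49, a(5)=-43, a(6)=-112, a(7)=23, a(8)=204, a(9)=46, a(10)=-339, a(11)=-227, a(12)=497, a(13)=612, a(14)=-609, a(15)=-1336; answer -1336
Part 3: R2 = -1336; m = 15; remainder = value at the root: -6*(15)^2 + 5*(15)^1 + 8 = (-1350) + (75) + (8) = -1267; answer -1267

-1267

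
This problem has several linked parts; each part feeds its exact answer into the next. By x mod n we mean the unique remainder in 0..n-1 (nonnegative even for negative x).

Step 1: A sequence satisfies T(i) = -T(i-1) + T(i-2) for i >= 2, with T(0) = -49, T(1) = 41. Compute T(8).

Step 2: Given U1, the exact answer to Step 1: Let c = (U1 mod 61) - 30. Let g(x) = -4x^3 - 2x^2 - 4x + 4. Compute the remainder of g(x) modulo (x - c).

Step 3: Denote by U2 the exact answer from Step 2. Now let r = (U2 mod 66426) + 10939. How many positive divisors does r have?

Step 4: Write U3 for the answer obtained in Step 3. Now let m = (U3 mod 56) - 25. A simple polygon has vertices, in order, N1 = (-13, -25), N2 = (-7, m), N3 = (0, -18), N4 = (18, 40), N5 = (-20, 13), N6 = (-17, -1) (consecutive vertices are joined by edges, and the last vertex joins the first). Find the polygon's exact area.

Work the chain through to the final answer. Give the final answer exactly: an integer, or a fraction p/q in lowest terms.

Step 1: T(2) = -1*(41) + 1*(-49) = -90; iterating: T(2)=-90, T(3)=131, T(4)=-221, T(5)=352, T(6)=-573, T(7)=925, T(8)=-1498; answer -1498
Step 2: U1 = -1498; c = -3; remainder = value at the root: -4*(-3)^3 - 2*(-3)^2 - 4*(-3)^1 + 4 = (108) + (-18) + (12) + (4) = 106; answer 106
Step 3: U2 = 106; r = 11045; 11045 = 5 * 47^2; number of divisors = (1+1) * (2+1) = 6; answer 6
Step 4: U3 = 6; m = -19; cross terms: (-13*-19 - -7*-25)=72, (-7*-18 - 0*-19)=126, (0*40 - 18*-18)=324, (18*13 - -20*40)=1034, (-20*-1 - -17*13)=241, (-17*-25 - -13*-1)=412; twice the area = |2209| = 2209; area = 2209/2; answer 2209/2

2209/2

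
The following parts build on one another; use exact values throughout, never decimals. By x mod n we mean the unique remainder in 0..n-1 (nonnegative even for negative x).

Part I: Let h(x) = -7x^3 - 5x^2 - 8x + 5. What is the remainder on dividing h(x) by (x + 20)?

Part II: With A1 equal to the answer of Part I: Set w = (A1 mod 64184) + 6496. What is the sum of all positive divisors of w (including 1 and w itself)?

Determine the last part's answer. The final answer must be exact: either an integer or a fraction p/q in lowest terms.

60662

Part I: remainder = value at the root: -7*(-20)^3 - 5*(-20)^2 - 8*(-20)^1 + 5 = (56000) + (-2000) + (160) + (5) = 54165; answer 54165
Part II: A1 = 54165; w = 60661; 60661 is prime, so its only divisors are 1 and 60661; sigma = 1 + 60661 = 60662; answer 60662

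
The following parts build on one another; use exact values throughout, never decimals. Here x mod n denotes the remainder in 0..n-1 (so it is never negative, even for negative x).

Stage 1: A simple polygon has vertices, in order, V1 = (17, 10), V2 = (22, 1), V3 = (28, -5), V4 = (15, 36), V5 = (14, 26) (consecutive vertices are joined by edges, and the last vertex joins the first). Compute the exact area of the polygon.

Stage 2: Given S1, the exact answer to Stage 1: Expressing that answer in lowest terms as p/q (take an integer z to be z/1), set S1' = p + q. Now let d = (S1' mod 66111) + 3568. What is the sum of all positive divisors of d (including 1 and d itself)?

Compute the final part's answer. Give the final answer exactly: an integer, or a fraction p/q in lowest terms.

8736

Stage 1: cross terms: (17*1 - 22*10)=-203, (22*-5 - 28*1)=-138, (28*36 - 15*-5)=1083, (15*26 - 14*36)=-114, (14*10 - 17*26)=-302; twice the area = |326| = 326; area = 163; answer 163
Stage 2: S1 = 163; threaded value p + q = 164; d = 3732; 3732 = 2^2 * 3 * 311; sigma = (1 + 2 + 4) * (1 + 3) * (1 + 311) = 7 * 4 * 312 = 8736; answer 8736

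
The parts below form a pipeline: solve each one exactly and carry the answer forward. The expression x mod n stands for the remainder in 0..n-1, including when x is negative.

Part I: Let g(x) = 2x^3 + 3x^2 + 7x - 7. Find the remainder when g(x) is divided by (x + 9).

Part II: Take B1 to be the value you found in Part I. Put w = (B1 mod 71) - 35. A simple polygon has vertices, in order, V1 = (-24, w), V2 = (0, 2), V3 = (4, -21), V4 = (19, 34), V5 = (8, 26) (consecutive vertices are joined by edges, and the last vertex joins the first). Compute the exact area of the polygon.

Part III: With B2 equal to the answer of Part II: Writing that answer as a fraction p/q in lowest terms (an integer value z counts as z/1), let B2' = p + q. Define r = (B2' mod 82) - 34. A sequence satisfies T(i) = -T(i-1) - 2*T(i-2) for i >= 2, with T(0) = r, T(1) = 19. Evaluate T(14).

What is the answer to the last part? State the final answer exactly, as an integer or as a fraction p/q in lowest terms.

1663

Part I: remainder = value at the root: 2*(-9)^3 + 3*(-9)^2 + 7*(-9)^1 - 7 = (-1458) + (243) + (-63) + (-7) = -1285; answer -1285
Part II: B1 = -1285; w = 29; cross terms: (-24*2 - 0*29)=-48, (0*-21 - 4*2)=-8, (4*34 - 19*-21)=535, (19*26 - 8*34)=222, (8*29 - -24*26)=856; twice the area = |1557| = 1557; area = 1557/2; answer 1557/2
Part III: B2 = 1557/2; threaded value p + q = 1559; r = -33; T(2) = -1*(19) - 2*(-33) = 47; iterating: T(2)=47, T(3)=-85, T(4)=-9, T(5)=179, T(6)=-161, T(7)=-197, T(8)=519, T(9)=-125, T(10)=-913, T(11)=1163, T(12)=663, T(13)=-2989, T(14)=1663; answer 1663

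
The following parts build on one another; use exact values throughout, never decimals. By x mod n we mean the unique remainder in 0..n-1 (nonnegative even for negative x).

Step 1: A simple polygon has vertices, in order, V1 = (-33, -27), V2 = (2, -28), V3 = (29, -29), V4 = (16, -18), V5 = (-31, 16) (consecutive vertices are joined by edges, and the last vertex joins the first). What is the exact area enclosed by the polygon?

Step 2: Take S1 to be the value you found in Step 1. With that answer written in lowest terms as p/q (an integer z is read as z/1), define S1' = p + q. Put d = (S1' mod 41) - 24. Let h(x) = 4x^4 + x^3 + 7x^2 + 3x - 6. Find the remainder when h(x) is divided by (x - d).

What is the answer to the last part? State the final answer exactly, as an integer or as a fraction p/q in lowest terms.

Step 1: cross terms: (-33*-28 - 2*-27)=978, (2*-29 - 29*-28)=754, (29*-18 - 16*-29)=-58, (16*16 - -31*-18)=-302, (-31*-27 - -33*16)=1365; twice the area = |2737| = 2737; area = 2737/2; answer 2737/2
Step 2: S1 = 2737/2; threaded value p + q = 2739; d = 9; remainder = value at the root: 4*(9)^4 + 1*(9)^3 + 7*(9)^2 + 3*(9)^1 - 6 = (26244) + (729) + (567) + (27) + (-6) = 27561; answer 27561

27561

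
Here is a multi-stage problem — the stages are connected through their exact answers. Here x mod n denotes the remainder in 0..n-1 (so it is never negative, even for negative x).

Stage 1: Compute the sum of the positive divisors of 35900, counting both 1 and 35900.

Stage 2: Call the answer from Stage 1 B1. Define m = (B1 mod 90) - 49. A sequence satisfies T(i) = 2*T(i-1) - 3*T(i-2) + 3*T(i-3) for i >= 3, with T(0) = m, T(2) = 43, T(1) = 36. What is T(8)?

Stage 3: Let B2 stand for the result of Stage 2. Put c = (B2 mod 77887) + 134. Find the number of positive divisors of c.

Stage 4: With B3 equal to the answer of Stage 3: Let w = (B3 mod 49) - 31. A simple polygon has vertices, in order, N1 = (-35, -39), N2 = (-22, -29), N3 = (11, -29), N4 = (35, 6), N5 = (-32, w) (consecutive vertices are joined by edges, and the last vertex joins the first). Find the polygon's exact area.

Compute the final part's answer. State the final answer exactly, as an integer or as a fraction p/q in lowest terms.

1605/2

Stage 1: 35900 = 2^2 * 5^2 * 359; sigma = (1 + 2 + 4) * (1 + 5 + 25) * (1 + 359) = 7 * 31 * 360 = 78120; answer 78120
Stage 2: B1 = 78120; m = -49; T(3) = 2*(43) - 3*(36) + 3*(-49) = -169; iterating: T(3)=-169, T(4)=-359, T(5)=-82, T(6)=406, T(7)=-19, T(8)=-1502; answer -1502
Stage 3: B2 = -1502; c = 76519; 76519 is prime, so its only divisors are 1 and 76519; count = 2; answer 2
Stage 4: B3 = 2; w = -29; cross terms: (-35*-29 - -22*-39)=157, (-22*-29 - 11*-29)=957, (11*6 - 35*-29)=1081, (35*-29 - -32*6)=-823, (-32*-39 - -35*-29)=233; twice the area = |1605| = 1605; area = 1605/2; answer 1605/2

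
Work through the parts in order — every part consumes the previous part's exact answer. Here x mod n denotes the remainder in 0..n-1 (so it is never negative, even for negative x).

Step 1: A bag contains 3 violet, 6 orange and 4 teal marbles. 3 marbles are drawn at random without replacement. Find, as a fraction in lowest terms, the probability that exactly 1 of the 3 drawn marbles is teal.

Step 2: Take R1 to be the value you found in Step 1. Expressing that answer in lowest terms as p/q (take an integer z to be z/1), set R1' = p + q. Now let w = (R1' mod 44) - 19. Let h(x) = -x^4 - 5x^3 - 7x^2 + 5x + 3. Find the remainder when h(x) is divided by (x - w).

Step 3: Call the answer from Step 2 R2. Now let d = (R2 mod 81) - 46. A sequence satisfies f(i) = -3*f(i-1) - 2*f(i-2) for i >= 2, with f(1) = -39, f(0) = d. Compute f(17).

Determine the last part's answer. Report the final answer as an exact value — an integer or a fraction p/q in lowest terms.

-5111769

Step 1: total draws C(13,3) = 286; favorable C(4,1)*C(9,2) = 144; P = 72/143; answer 72/143
Step 2: R1 = 72/143; threaded value p + q = 215; w = 20; remainder = value at the root: -1*(20)^4 - 5*(20)^3 - 7*(20)^2 + 5*(20)^1 + 3 = (-160000) + (-40000) + (-2800) + (100) + (3) = -202697; answer -202697
Step 3: R2 = -202697; d = 0; f(2) = -3*(-39) - 2*(0) = 117; iterating: f(2)=117, f(3)=-273, f(4)=585, f(5)=-1209, f(6)=2457, f(7)=-4953, f(8)=9945, f(9)=-19929, f(10)=39897, f(11)=-79833, f(12)=159705, f(13)=-319449, f(14)=638937, f(15)=-1277913, f(16)=2555865, f(17)=-5111769; answer -5111769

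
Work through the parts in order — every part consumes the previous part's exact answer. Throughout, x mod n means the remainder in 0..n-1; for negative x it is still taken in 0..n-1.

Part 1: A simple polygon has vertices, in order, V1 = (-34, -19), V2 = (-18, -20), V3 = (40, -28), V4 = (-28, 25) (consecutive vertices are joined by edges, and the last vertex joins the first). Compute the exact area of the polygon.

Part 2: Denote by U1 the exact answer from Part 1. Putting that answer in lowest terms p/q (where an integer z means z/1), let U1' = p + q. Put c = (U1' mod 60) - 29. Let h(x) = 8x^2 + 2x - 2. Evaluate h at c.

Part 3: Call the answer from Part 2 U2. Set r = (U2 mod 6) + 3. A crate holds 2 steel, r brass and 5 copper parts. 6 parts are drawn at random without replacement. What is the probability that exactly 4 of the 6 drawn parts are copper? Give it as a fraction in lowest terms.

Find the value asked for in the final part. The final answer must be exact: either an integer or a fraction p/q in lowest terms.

60/1001

Part 1: cross terms: (-34*-20 - -18*-19)=338, (-18*-28 - 40*-20)=1304, (40*25 - -28*-28)=216, (-28*-19 - -34*25)=1382; twice the area = |3240| = 3240; area = 1620; answer 1620
Part 2: U1 = 1620; threaded value p + q = 1621; c = -28; 8*(-28)^2 + 2*(-28)^1 - 2 = (6272) + (-56) + (-2) = 6214; answer 6214
Part 3: U2 = 6214; r = 7; total draws C(14,6) = 3003; favorable C(5,4)*C(9,2) = 180; P = 60/1001; answer 60/1001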